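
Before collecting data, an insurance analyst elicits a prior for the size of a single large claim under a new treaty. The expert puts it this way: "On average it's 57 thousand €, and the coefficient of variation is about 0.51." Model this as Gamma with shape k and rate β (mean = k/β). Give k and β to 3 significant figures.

For Gamma(k, rate β): mean = k/β, variance = k/β², so CV = 1/√k.
CV = 0.51, hence k = 1/CV² = 3.84.
Then β = k/mean = 3.84/57 = 0.0675.

k ≈ 3.84, β ≈ 0.0675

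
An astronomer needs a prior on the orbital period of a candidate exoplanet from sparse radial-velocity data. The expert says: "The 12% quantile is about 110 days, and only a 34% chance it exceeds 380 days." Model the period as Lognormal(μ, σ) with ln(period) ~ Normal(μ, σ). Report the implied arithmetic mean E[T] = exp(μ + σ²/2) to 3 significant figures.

If T ~ Lognormal(μ,σ) then ln T ~ Normal(μ,σ), so the p-quantile of ln T is μ + z_p·σ.
ln(110) = 4.7 and ln(380) = 5.94; z_{0.12} = -1.175, z_{0.66} = 0.4125.
σ = (5.94 − 4.7)/(0.4125 − (-1.175)) = 0.781.
μ = 4.7 − (-1.175)·0.781 = 5.618.
E[T] = exp(μ + σ²/2) = exp(5.618 + 0.3049) = 374 days.

E[T] ≈ 374 days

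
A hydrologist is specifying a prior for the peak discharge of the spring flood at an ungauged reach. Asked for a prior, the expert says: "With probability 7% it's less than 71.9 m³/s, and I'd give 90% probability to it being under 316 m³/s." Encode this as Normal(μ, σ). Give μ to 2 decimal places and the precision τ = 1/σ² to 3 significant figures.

μ = 202.55, τ = 0.000128

For Normal(μ,σ), the p-quantile is μ + z_p·σ. Here z_{0.07} = -1.476, z_{0.9} = 1.282.
So 71.9 = μ − 1.476σ and 316 = μ + 1.282σ.
Subtracting: σ = (316 − 71.9)/(1.282 − (-1.476)) = 88.53.
Then μ = 71.9 − (-1.476)·88.53 = 202.55.
Precision τ = 1/σ² = 1/88.53² = 0.000128.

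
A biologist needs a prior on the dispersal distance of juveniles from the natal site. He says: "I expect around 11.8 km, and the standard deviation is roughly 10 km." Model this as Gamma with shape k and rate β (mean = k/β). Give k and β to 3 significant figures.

For Gamma(k, rate β): mean = k/β, variance = k/β², so CV = 1/√k.
CV = SD/mean = 10/11.8 = 0.8475, hence k = 1/CV² = 1.39.
Then β = k/mean = 1.39/11.8 = 0.118.

k ≈ 1.39, β ≈ 0.118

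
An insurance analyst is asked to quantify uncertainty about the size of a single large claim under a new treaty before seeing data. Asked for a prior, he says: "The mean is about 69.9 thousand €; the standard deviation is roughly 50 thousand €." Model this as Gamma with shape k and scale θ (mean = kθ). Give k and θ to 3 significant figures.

For Gamma(k, scale θ): mean = kθ, variance = kθ², so CV = 1/√k.
CV = SD/mean = 50/69.9 = 0.7153, hence k = 1/CV² = 1.95.
Then θ = mean/k = 69.9/1.95 = 35.8.

k ≈ 1.95, θ ≈ 35.8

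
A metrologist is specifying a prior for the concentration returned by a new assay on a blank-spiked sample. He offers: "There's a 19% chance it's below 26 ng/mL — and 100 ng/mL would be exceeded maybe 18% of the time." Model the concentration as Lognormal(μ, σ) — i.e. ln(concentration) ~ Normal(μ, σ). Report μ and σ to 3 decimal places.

μ ≈ 3.918, σ ≈ 0.751

If T ~ Lognormal(μ,σ) then ln T ~ Normal(μ,σ), so the p-quantile of ln T is μ + z_p·σ.
ln(26) = 3.258 and ln(100) = 4.605; z_{0.19} = -0.8779, z_{0.82} = 0.9154.
σ = (4.605 − 3.258)/(0.9154 − (-0.8779)) = 0.751.
μ = 3.258 − (-0.8779)·0.751 = 3.918.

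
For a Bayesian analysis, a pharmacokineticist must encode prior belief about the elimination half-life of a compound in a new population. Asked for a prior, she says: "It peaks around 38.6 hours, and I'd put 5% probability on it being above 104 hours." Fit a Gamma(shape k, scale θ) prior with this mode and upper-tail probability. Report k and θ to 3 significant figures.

k ≈ 3.74, θ ≈ 14.1

Gamma(k,θ) with k>1 has mode (k−1)θ, so θ = 38.6/(k−1).
Need P(X < 104) = 0.95 with θ tied to k this way. Start at k = 2, θ = 38.6: P(X<104) ≈ 0.750.
Too low — raise k to concentrate. Iterating converges to k ≈ 3.74.
Then θ = 38.6/(3.74−1) ≈ 14.1.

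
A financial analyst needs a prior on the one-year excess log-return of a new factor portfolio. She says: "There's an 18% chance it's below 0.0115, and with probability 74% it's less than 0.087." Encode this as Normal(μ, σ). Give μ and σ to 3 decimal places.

The p-quantile of Normal(μ,σ) is μ + z_p·σ, with z_{0.18} = -0.9154 and z_{0.74} = 0.6433.
Eliminate σ: μ = (z₂·x₁ − z₁·x₂)/(z₂ − z₁) = (0.6433·0.0115 − (-0.9154)·0.087)/1.559 = 0.056.
Then σ = (x₂ − x₁)/(z₂ − z₁) = (0.087 − 0.0115)/1.559 = 0.048.

μ = 0.056, σ = 0.048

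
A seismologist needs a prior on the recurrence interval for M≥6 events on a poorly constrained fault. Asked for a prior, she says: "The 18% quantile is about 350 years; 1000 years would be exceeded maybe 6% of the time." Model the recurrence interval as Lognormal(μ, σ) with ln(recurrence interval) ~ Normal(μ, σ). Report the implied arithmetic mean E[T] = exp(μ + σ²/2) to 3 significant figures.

If T ~ Lognormal(μ,σ) then ln T ~ Normal(μ,σ), so the p-quantile of ln T is μ + z_p·σ.
ln(350) = 5.858 and ln(1000) = 6.908; z_{0.18} = -0.9154, z_{0.94} = 1.555.
σ = (6.908 − 5.858)/(1.555 − (-0.9154)) = 0.425.
μ = 5.858 − (-0.9154)·0.425 = 6.247.
E[T] = exp(μ + σ²/2) = exp(6.247 + 0.0903) = 565 years.

E[T] ≈ 565 years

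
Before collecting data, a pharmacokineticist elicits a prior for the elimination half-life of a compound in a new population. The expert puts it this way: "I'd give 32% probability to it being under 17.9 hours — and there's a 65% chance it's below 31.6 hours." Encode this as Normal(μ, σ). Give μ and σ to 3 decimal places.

μ = 25.412, σ = 16.061

The p-quantile of Normal(μ,σ) is μ + z_p·σ, with z_{0.32} = -0.4677 and z_{0.65} = 0.3853.
Eliminate σ: μ = (z₂·x₁ − z₁·x₂)/(z₂ − z₁) = (0.3853·17.9 − (-0.4677)·31.6)/0.853 = 25.412.
Then σ = (x₂ − x₁)/(z₂ − z₁) = (31.6 − 17.9)/0.853 = 16.061.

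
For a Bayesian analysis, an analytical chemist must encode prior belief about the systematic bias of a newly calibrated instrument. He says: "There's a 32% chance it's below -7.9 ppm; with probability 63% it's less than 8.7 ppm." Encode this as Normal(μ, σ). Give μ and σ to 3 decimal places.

The p-quantile of Normal(μ,σ) is μ + z_p·σ, with z_{0.32} = -0.4677 and z_{0.63} = 0.3319.
Eliminate σ: μ = (z₂·x₁ − z₁·x₂)/(z₂ − z₁) = (0.3319·-7.9 − (-0.4677)·8.7)/0.7996 = 1.810.
Then σ = (x₂ − x₁)/(z₂ − z₁) = (8.7 − -7.9)/0.7996 = 20.762.

μ = 1.810, σ = 20.762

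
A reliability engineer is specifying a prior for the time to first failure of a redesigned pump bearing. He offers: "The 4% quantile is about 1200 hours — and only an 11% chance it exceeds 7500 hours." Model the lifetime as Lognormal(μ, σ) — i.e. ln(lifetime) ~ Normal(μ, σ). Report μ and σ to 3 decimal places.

μ ≈ 8.168, σ ≈ 0.616

If T ~ Lognormal(μ,σ) then ln T ~ Normal(μ,σ), so the p-quantile of ln T is μ + z_p·σ.
ln(1200) = 7.09 and ln(7500) = 8.923; z_{0.04} = -1.751, z_{0.89} = 1.227.
σ = (8.923 − 7.09)/(1.227 − (-1.751)) = 0.616.
μ = 7.09 − (-1.751)·0.616 = 8.168.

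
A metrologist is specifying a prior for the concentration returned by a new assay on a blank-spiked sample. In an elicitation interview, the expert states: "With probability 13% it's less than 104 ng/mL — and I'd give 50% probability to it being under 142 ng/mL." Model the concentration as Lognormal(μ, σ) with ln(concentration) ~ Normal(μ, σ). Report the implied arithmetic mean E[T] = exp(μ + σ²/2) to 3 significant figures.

E[T] ≈ 148 ng/mL

If T ~ Lognormal(μ,σ) then ln T ~ Normal(μ,σ), so the p-quantile of ln T is μ + z_p·σ.
ln(104) = 4.644 and ln(142) = 4.956; z_{0.13} = -1.126, z_{0.5} = 0.
σ = (4.956 − 4.644)/(0 − (-1.126)) = 0.276.
μ = 4.644 − (-1.126)·0.276 = 4.956.
E[T] = exp(μ + σ²/2) = exp(4.956 + 0.0382) = 148 ng/mL.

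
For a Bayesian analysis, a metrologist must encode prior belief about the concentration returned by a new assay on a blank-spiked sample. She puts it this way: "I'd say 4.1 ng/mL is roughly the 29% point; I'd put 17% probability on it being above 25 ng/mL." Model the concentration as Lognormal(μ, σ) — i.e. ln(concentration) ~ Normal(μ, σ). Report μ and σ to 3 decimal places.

If T ~ Lognormal(μ,σ) then ln T ~ Normal(μ,σ), so the p-quantile of ln T is μ + z_p·σ.
ln(4.1) = 1.411 and ln(25) = 3.219; z_{0.29} = -0.5534, z_{0.83} = 0.9542.
σ = (3.219 − 1.411)/(0.9542 − (-0.5534)) = 1.199.
μ = 1.411 − (-0.5534)·1.199 = 2.075.

μ ≈ 2.075, σ ≈ 1.199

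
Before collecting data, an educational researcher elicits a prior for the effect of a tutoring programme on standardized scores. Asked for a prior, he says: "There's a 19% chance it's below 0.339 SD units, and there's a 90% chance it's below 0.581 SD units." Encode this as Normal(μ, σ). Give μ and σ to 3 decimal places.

For Normal(μ,σ), the p-quantile is μ + z_p·σ. Here z_{0.19} = -0.8779, z_{0.9} = 1.282.
So 0.339 = μ − 0.8779σ and 0.581 = μ + 1.282σ.
Subtracting: σ = (0.581 − 0.339)/(1.282 − (-0.8779)) = 0.112.
Then μ = 0.339 − (-0.8779)·0.112 = 0.437.

μ = 0.437, σ = 0.112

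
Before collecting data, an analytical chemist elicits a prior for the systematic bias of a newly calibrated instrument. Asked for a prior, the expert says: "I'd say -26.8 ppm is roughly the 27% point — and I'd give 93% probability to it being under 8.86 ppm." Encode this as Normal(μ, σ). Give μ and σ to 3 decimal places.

The p-quantile of Normal(μ,σ) is μ + z_p·σ, with z_{0.27} = -0.6128 and z_{0.93} = 1.476.
Eliminate σ: μ = (z₂·x₁ − z₁·x₂)/(z₂ − z₁) = (1.476·-26.8 − (-0.6128)·8.86)/2.089 = -16.337.
Then σ = (x₂ − x₁)/(z₂ − z₁) = (8.86 − -26.8)/2.089 = 17.074.

μ = -16.337, σ = 17.074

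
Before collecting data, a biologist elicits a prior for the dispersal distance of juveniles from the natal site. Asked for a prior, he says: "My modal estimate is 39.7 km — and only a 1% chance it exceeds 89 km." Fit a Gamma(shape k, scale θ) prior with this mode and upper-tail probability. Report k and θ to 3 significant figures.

Gamma(k,θ) with k>1 has mode (k−1)θ, so θ = 39.7/(k−1).
Need P(X < 89) = 0.99 with θ tied to k this way. Start at k = 2, θ = 39.7: P(X<89) ≈ 0.656.
Too low — raise k to concentrate. Iterating converges to k ≈ 8.37.
Then θ = 39.7/(8.37−1) ≈ 5.39.

k ≈ 8.37, θ ≈ 5.39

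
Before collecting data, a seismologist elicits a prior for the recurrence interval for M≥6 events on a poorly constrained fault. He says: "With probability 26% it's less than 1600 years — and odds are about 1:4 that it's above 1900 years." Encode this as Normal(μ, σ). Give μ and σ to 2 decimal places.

The p-quantile of Normal(μ,σ) is μ + z_p·σ, with z_{0.26} = -0.6433 and z_{0.8} = 0.8416.
Eliminate σ: μ = (z₂·x₁ − z₁·x₂)/(z₂ − z₁) = (0.8416·1600 − (-0.6433)·1900)/1.485 = 1729.97.
Then σ = (x₂ − x₁)/(z₂ − z₁) = (1900 − 1600)/1.485 = 202.02.

μ = 1729.97, σ = 202.02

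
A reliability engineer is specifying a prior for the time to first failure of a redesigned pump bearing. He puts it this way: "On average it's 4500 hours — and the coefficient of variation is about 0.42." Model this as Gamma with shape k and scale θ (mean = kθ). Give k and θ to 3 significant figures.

k ≈ 5.67, θ ≈ 794

For Gamma(k, scale θ): mean = kθ, variance = kθ², so CV = 1/√k.
CV = 0.42, hence k = 1/CV² = 5.67.
Then θ = mean/k = 4500/5.67 = 794.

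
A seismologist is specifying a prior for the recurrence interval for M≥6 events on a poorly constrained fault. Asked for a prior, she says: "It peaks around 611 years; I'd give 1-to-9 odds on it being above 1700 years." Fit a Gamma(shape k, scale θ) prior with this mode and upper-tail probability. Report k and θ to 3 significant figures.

k ≈ 2.83, θ ≈ 335

Gamma(k,θ) with k>1 has mode (k−1)θ, so θ = 611/(k−1).
Need P(X < 1700) = 0.9 with θ tied to k this way. Start at k = 2, θ = 611: P(X<1700) ≈ 0.766.
Too low — raise k to concentrate. Iterating converges to k ≈ 2.83.
Then θ = 611/(2.83−1) ≈ 335.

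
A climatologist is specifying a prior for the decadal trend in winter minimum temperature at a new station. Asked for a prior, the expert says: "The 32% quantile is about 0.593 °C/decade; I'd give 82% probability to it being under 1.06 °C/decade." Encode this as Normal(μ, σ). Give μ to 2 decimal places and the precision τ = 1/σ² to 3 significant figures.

μ = 0.75, τ = 8.77

The p-quantile of Normal(μ,σ) is μ + z_p·σ, with z_{0.32} = -0.4677 and z_{0.82} = 0.9154.
Eliminate σ: μ = (z₂·x₁ − z₁·x₂)/(z₂ − z₁) = (0.9154·0.593 − (-0.4677)·1.06)/1.383 = 0.75.
Then σ = (x₂ − x₁)/(z₂ − z₁) = (1.06 − 0.593)/1.383 = 0.34.
Precision τ = 1/σ² = 1/0.3377² = 8.77.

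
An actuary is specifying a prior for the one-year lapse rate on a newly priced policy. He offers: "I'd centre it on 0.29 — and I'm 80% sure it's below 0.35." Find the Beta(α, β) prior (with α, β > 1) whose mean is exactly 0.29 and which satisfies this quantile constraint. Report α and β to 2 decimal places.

With mean 0.29 fixed, write α = 0.29s, β = 0.71s where s = α+β.
Need P(θ < 0.35) = 0.8 under Beta(0.29s, 0.71s). Normal approximation: (q−m)/√(m(1−m)/s) ≈ z_{0.8} = 0.842, so s ≈ 0.29·0.71·(0.842)²/(0.35−0.29)² = 40.5.
At s = 40.5: P(θ<0.35) ≈ 0.804. Adjusting to match 0.8 gives s ≈ 39.02.
So α = 0.29·39.02 ≈ 11.32, β = 0.71·39.02 ≈ 27.70.

α ≈ 11.32, β ≈ 27.70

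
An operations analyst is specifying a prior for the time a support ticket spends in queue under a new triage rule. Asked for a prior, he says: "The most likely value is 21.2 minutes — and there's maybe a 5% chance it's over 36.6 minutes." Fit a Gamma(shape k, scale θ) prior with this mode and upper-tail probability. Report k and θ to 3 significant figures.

k ≈ 10.4, θ ≈ 2.26

Gamma(k,θ) with k>1 has mode (k−1)θ, so θ = 21.2/(k−1).
Need P(X < 36.6) = 0.95 with θ tied to k this way. Start at k = 2, θ = 21.2: P(X<36.6) ≈ 0.515.
Too low — raise k to concentrate. Iterating converges to k ≈ 10.4.
Then θ = 21.2/(10.4−1) ≈ 2.26.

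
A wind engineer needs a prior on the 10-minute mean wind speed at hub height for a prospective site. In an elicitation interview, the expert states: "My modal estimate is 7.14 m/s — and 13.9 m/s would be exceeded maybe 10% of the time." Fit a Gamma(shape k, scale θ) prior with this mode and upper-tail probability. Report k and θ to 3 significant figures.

Gamma(k,θ) with k>1 has mode (k−1)θ, so θ = 7.14/(k−1).
Need P(X < 13.9) = 0.9 with θ tied to k this way. Start at k = 2, θ = 7.14: P(X<13.9) ≈ 0.579.
Too low — raise k to concentrate. Iterating converges to k ≈ 5.31.
Then θ = 7.14/(5.31−1) ≈ 1.65.

k ≈ 5.31, θ ≈ 1.65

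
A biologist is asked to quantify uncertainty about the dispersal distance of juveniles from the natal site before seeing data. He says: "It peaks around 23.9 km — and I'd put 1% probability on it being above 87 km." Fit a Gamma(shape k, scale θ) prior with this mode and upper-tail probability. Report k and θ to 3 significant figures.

Gamma(k,θ) with k>1 has mode (k−1)θ, so θ = 23.9/(k−1).
Need P(X < 87) = 0.99 with θ tied to k this way. Start at k = 2, θ = 23.9: P(X<87) ≈ 0.878.
Too low — raise k to concentrate. Iterating converges to k ≈ 3.57.
Then θ = 23.9/(3.57−1) ≈ 9.31.

k ≈ 3.57, θ ≈ 9.31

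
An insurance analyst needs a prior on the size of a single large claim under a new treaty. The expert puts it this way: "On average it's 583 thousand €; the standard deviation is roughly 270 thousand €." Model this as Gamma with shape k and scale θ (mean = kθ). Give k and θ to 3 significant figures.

k ≈ 4.66, θ ≈ 125

For Gamma(k, scale θ): mean = kθ, variance = kθ², so CV = 1/√k.
CV = SD/mean = 270/583 = 0.4631, hence k = 1/CV² = 4.66.
Then θ = mean/k = 583/4.66 = 125.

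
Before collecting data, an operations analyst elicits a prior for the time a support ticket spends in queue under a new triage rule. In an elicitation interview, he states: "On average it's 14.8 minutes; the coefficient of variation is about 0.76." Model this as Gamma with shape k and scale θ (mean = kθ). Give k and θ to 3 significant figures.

For Gamma(k, scale θ): mean = kθ, variance = kθ², so CV = 1/√k.
CV = 0.76, hence k = 1/CV² = 1.73.
Then θ = mean/k = 14.8/1.73 = 8.55.

k ≈ 1.73, θ ≈ 8.55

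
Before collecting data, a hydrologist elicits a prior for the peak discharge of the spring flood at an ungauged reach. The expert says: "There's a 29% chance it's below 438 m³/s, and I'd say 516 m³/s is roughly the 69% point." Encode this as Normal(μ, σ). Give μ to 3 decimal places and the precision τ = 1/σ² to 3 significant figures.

The p-quantile of Normal(μ,σ) is μ + z_p·σ, with z_{0.29} = -0.5534 and z_{0.69} = 0.4959.
Eliminate σ: μ = (z₂·x₁ − z₁·x₂)/(z₂ − z₁) = (0.4959·438 − (-0.5534)·516)/1.049 = 479.139.
Then σ = (x₂ − x₁)/(z₂ − z₁) = (516 − 438)/1.049 = 74.340.
Precision τ = 1/σ² = 1/74.34² = 0.000181.

μ = 479.139, τ = 0.000181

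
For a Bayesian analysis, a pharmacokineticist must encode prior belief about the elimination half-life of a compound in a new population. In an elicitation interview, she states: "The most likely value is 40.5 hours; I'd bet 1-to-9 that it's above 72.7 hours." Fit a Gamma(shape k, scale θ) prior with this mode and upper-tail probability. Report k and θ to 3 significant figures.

k ≈ 6.56, θ ≈ 7.28

Gamma(k,θ) with k>1 has mode (k−1)θ, so θ = 40.5/(k−1).
Need P(X < 72.7) = 0.9 with θ tied to k this way. Start at k = 2, θ = 40.5: P(X<72.7) ≈ 0.536.
Too low — raise k to concentrate. Iterating converges to k ≈ 6.56.
Then θ = 40.5/(6.56−1) ≈ 7.28.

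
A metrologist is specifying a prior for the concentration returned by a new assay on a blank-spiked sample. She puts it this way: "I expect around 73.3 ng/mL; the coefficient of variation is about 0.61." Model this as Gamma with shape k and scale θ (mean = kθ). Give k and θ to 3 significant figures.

k ≈ 2.69, θ ≈ 27.3

For Gamma(k, scale θ): mean = kθ, variance = kθ², so CV = 1/√k.
CV = 0.61, hence k = 1/CV² = 2.69.
Then θ = mean/k = 73.3/2.69 = 27.3.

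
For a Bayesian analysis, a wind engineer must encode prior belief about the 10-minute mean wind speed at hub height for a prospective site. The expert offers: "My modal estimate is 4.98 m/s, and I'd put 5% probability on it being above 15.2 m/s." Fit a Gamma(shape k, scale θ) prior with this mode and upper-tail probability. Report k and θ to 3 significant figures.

k ≈ 3.12, θ ≈ 2.35

Gamma(k,θ) with k>1 has mode (k−1)θ, so θ = 4.98/(k−1).
Need P(X < 15.2) = 0.95 with θ tied to k this way. Start at k = 2, θ = 4.98: P(X<15.2) ≈ 0.809.
Too low — raise k to concentrate. Iterating converges to k ≈ 3.12.
Then θ = 4.98/(3.12−1) ≈ 2.35.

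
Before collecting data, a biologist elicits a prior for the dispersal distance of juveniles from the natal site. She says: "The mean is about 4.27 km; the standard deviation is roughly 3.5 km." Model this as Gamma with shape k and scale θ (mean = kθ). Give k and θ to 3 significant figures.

k ≈ 1.49, θ ≈ 2.87

For Gamma(k, scale θ): mean = kθ, variance = kθ², so CV = 1/√k.
CV = SD/mean = 3.5/4.27 = 0.8197, hence k = 1/CV² = 1.49.
Then θ = mean/k = 4.27/1.49 = 2.87.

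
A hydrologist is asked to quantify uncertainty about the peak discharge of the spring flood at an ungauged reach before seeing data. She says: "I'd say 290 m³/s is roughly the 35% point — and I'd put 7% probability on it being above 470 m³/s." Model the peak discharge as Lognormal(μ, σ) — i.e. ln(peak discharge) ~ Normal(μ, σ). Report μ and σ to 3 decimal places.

μ ≈ 5.770, σ ≈ 0.259

If T ~ Lognormal(μ,σ) then ln T ~ Normal(μ,σ), so the p-quantile of ln T is μ + z_p·σ.
ln(290) = 5.67 and ln(470) = 6.153; z_{0.35} = -0.3853, z_{0.93} = 1.476.
σ = (6.153 − 5.67)/(1.476 − (-0.3853)) = 0.259.
μ = 5.67 − (-0.3853)·0.259 = 5.770.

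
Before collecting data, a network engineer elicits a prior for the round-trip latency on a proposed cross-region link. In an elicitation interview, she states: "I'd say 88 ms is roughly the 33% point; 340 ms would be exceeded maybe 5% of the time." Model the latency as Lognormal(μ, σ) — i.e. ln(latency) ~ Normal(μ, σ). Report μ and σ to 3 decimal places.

If T ~ Lognormal(μ,σ) then ln T ~ Normal(μ,σ), so the p-quantile of ln T is μ + z_p·σ.
ln(88) = 4.477 and ln(340) = 5.829; z_{0.33} = -0.4399, z_{0.95} = 1.645.
σ = (5.829 − 4.477)/(1.645 − (-0.4399)) = 0.648.
μ = 4.477 − (-0.4399)·0.648 = 4.763.

μ ≈ 4.763, σ ≈ 0.648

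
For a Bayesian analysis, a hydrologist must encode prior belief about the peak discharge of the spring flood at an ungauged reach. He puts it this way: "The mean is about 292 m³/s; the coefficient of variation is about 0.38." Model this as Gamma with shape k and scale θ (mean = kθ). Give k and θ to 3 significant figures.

For Gamma(k, scale θ): mean = kθ, variance = kθ², so CV = 1/√k.
CV = 0.38, hence k = 1/CV² = 6.93.
Then θ = mean/k = 292/6.93 = 42.2.

k ≈ 6.93, θ ≈ 42.2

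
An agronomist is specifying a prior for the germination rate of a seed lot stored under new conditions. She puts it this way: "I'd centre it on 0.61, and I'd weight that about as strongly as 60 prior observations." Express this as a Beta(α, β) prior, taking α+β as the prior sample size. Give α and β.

Under the effective-sample-size interpretation, Beta(α, β) has prior mean α/(α+β) and prior sample size α+β.
So α+β = 60 and α/(α+β) = 0.61, giving α = 0.61·60 = 36.6 and β = 60 − 36.6 = 23.4.

α = 36.6, β = 23.4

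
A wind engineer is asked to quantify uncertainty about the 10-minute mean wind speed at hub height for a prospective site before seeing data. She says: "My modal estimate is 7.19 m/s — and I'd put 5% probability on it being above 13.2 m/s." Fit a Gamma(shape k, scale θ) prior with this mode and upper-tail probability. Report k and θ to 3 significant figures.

k ≈ 8.54, θ ≈ 0.953

Gamma(k,θ) with k>1 has mode (k−1)θ, so θ = 7.19/(k−1).
Need P(X < 13.2) = 0.95 with θ tied to k this way. Start at k = 2, θ = 7.19: P(X<13.2) ≈ 0.548.
Too low — raise k to concentrate. Iterating converges to k ≈ 8.54.
Then θ = 7.19/(8.54−1) ≈ 0.953.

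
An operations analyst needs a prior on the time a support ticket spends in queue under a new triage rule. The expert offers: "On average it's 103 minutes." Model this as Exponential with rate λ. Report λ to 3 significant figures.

Exponential mean = 1/λ, so λ = 1/103.0 = 0.00971.

λ ≈ 0.00971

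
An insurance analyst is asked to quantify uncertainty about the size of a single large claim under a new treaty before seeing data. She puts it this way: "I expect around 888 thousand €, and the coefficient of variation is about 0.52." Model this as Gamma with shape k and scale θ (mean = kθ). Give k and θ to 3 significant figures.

For Gamma(k, scale θ): mean = kθ, variance = kθ², so CV = 1/√k.
CV = 0.52, hence k = 1/CV² = 3.7.
Then θ = mean/k = 888/3.7 = 240.

k ≈ 3.7, θ ≈ 240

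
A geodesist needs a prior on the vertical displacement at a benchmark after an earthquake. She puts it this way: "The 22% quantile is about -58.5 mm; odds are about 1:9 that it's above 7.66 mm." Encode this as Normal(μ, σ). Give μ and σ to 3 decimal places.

μ = -33.624, σ = 32.214

The p-quantile of Normal(μ,σ) is μ + z_p·σ, with z_{0.22} = -0.7722 and z_{0.9} = 1.282.
Eliminate σ: μ = (z₂·x₁ − z₁·x₂)/(z₂ − z₁) = (1.282·-58.5 − (-0.7722)·7.66)/2.054 = -33.624.
Then σ = (x₂ − x₁)/(z₂ − z₁) = (7.66 − -58.5)/2.054 = 32.214.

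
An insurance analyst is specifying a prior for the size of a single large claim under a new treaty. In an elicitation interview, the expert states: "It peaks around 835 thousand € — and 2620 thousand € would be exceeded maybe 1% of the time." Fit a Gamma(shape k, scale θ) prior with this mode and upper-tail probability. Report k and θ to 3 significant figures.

k ≈ 4.41, θ ≈ 245

Gamma(k,θ) with k>1 has mode (k−1)θ, so θ = 835/(k−1).
Need P(X < 2620) = 0.99 with θ tied to k this way. Start at k = 2, θ = 835: P(X<2620) ≈ 0.820.
Too low — raise k to concentrate. Iterating converges to k ≈ 4.41.
Then θ = 835/(4.41−1) ≈ 245.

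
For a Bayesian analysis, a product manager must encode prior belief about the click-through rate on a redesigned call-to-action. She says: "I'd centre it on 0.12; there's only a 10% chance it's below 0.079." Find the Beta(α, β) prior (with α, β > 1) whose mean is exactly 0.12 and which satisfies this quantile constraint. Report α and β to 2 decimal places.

With mean 0.12 fixed, write α = 0.12s, β = 0.88s where s = α+β.
Need P(θ < 0.079) = 0.1 under Beta(0.12s, 0.88s). Normal approximation: (q−m)/√(m(1−m)/s) ≈ z_{0.1} = -1.28, so s ≈ 0.12·0.88·(-1.28)²/(0.079−0.12)² = 103.2.
At s = 103.2: P(θ<0.079) ≈ 0.087. Adjusting to match 0.1 gives s ≈ 92.78.
So α = 0.12·92.78 ≈ 11.13, β = 0.88·92.78 ≈ 81.65.

α ≈ 11.13, β ≈ 81.65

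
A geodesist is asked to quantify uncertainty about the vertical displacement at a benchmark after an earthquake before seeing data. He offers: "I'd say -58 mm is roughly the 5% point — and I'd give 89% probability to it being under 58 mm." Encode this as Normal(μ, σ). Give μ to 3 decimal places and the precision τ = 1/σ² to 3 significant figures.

The p-quantile of Normal(μ,σ) is μ + z_p·σ, with z_{0.05} = -1.645 and z_{0.89} = 1.227.
Eliminate σ: μ = (z₂·x₁ − z₁·x₂)/(z₂ − z₁) = (1.227·-58 − (-1.645)·58)/2.871 = 8.450.
Then σ = (x₂ − x₁)/(z₂ − z₁) = (58 − -58)/2.871 = 40.399.
Precision τ = 1/σ² = 1/40.4² = 0.000613.

μ = 8.450, τ = 0.000613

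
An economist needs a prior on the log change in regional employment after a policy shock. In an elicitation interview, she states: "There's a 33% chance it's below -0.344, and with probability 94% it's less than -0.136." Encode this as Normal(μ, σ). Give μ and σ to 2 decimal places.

For Normal(μ,σ), the p-quantile is μ + z_p·σ. Here z_{0.33} = -0.4399, z_{0.94} = 1.555.
So -0.344 = μ − 0.4399σ and -0.136 = μ + 1.555σ.
Subtracting: σ = (-0.136 − -0.344)/(1.555 − (-0.4399)) = 0.10.
Then μ = -0.344 − (-0.4399)·0.10 = -0.30.

μ = -0.30, σ = 0.10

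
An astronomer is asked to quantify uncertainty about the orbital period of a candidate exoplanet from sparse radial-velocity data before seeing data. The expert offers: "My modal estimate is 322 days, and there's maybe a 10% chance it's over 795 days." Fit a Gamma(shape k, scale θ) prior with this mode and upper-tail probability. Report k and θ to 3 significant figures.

k ≈ 3.35, θ ≈ 137

Gamma(k,θ) with k>1 has mode (k−1)θ, so θ = 322/(k−1).
Need P(X < 795) = 0.9 with θ tied to k this way. Start at k = 2, θ = 322: P(X<795) ≈ 0.706.
Too low — raise k to concentrate. Iterating converges to k ≈ 3.35.
Then θ = 322/(3.35−1) ≈ 137.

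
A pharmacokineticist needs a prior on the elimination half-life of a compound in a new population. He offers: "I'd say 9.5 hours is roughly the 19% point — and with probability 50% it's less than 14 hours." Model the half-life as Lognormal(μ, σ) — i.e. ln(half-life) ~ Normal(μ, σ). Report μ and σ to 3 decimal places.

If T ~ Lognormal(μ,σ) then ln T ~ Normal(μ,σ), so the p-quantile of ln T is μ + z_p·σ.
ln(9.5) = 2.251 and ln(14) = 2.639; z_{0.19} = -0.8779, z_{0.5} = 0.
σ = (2.639 − 2.251)/(0 − (-0.8779)) = 0.442.
μ = 2.251 − (-0.8779)·0.442 = 2.639.

μ ≈ 2.639, σ ≈ 0.442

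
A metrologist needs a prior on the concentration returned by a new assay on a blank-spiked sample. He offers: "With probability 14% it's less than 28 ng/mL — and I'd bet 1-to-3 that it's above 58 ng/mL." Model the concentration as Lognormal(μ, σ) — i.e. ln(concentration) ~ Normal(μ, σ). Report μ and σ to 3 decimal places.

If T ~ Lognormal(μ,σ) then ln T ~ Normal(μ,σ), so the p-quantile of ln T is μ + z_p·σ.
ln(28) = 3.332 and ln(58) = 4.06; z_{0.14} = -1.08, z_{0.75} = 0.6745.
σ = (4.06 − 3.332)/(0.6745 − (-1.08)) = 0.415.
μ = 3.332 − (-1.08)·0.415 = 3.781.

μ ≈ 3.781, σ ≈ 0.415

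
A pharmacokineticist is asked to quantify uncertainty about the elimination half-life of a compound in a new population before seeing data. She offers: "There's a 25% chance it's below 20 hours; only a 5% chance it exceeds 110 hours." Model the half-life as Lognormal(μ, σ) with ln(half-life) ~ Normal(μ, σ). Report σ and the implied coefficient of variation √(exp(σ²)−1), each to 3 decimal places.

If T ~ Lognormal(μ,σ) then ln T ~ Normal(μ,σ), so the p-quantile of ln T is μ + z_p·σ.
ln(20) = 2.996 and ln(110) = 4.7; z_{0.25} = -0.6745, z_{0.95} = 1.645.
σ = (4.7 − 2.996)/(1.645 − (-0.6745)) = 0.735.
μ = 2.996 − (-0.6745)·0.735 = 3.491.
CV = √(exp(σ²)−1) = √(exp(0.5402)−1) = 0.846.

σ ≈ 0.735, CV ≈ 0.846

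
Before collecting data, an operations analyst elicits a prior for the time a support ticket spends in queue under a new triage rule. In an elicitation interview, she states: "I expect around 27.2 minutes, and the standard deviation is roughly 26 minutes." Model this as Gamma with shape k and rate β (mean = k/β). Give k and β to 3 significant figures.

For Gamma(k, rate β): mean = k/β, variance = k/β², so CV = 1/√k.
CV = SD/mean = 26/27.2 = 0.9559, hence k = 1/CV² = 1.09.
Then β = k/mean = 1.09/27.2 = 0.0402.

k ≈ 1.09, β ≈ 0.0402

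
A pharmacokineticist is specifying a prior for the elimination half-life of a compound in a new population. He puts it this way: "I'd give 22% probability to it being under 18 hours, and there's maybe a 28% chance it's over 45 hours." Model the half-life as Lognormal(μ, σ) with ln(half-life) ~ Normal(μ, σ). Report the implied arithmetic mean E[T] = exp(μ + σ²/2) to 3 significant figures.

If T ~ Lognormal(μ,σ) then ln T ~ Normal(μ,σ), so the p-quantile of ln T is μ + z_p·σ.
ln(18) = 2.89 and ln(45) = 3.807; z_{0.22} = -0.7722, z_{0.72} = 0.5828.
σ = (3.807 − 2.89)/(0.5828 − (-0.7722)) = 0.676.
μ = 2.89 − (-0.7722)·0.676 = 3.413.
E[T] = exp(μ + σ²/2) = exp(3.413 + 0.2286) = 38.1 hours.

E[T] ≈ 38.1 hours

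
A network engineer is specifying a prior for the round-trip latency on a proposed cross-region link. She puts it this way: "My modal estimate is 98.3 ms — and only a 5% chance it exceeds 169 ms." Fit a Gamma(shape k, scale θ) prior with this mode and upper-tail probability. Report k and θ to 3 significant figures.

k ≈ 10.5, θ ≈ 10.3

Gamma(k,θ) with k>1 has mode (k−1)θ, so θ = 98.3/(k−1).
Need P(X < 169) = 0.95 with θ tied to k this way. Start at k = 2, θ = 98.3: P(X<169) ≈ 0.513.
Too low — raise k to concentrate. Iterating converges to k ≈ 10.5.
Then θ = 98.3/(10.5−1) ≈ 10.3.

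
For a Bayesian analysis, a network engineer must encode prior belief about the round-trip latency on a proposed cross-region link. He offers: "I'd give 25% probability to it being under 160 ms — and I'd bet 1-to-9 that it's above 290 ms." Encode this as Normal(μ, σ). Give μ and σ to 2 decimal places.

The p-quantile of Normal(μ,σ) is μ + z_p·σ, with z_{0.25} = -0.6745 and z_{0.9} = 1.282.
Eliminate σ: μ = (z₂·x₁ − z₁·x₂)/(z₂ − z₁) = (1.282·160 − (-0.6745)·290)/1.956 = 204.83.
Then σ = (x₂ − x₁)/(z₂ − z₁) = (290 − 160)/1.956 = 66.46.

μ = 204.83, σ = 66.46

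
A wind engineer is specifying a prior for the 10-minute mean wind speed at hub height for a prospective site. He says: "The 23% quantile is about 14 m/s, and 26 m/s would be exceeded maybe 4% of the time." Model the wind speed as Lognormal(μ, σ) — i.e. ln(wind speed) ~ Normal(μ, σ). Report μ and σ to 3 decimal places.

If T ~ Lognormal(μ,σ) then ln T ~ Normal(μ,σ), so the p-quantile of ln T is μ + z_p·σ.
ln(14) = 2.639 and ln(26) = 3.258; z_{0.23} = -0.7388, z_{0.96} = 1.751.
σ = (3.258 − 2.639)/(1.751 − (-0.7388)) = 0.249.
μ = 2.639 − (-0.7388)·0.249 = 2.823.

μ ≈ 2.823, σ ≈ 0.249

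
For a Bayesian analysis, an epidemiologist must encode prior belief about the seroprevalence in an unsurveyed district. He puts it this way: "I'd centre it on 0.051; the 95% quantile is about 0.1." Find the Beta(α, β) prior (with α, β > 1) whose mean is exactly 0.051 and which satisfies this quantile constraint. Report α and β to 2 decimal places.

With mean 0.051 fixed, write α = 0.051s, β = 0.949s where s = α+β.
Need P(θ < 0.1) = 0.95 under Beta(0.051s, 0.949s). Normal approximation: (q−m)/√(m(1−m)/s) ≈ z_{0.95} = 1.64, so s ≈ 0.051·0.949·(1.64)²/(0.1−0.051)² = 54.5.
At s = 54.5: P(θ<0.1) ≈ 0.932. Adjusting to match 0.95 gives s ≈ 70.10.
So α = 0.051·70.10 ≈ 3.58, β = 0.949·70.10 ≈ 66.52.

α ≈ 3.58, β ≈ 66.52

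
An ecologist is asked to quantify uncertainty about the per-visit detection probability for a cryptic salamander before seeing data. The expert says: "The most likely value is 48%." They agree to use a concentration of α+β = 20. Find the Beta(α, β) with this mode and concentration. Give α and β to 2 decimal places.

For α,β > 1 the Beta mode is (α−1)/(α+β−2). With α+β = 20, the mode is (α−1)/18.
Set (α−1)/18 = 0.48 → α = 1 + 0.48·18 = 9.64.
β = 20 − α = 10.36.

α = 9.64, β = 10.36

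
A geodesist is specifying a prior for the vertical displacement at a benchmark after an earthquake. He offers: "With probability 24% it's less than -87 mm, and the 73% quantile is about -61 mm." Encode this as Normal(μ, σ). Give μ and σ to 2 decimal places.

μ = -73.08, σ = 19.71

The p-quantile of Normal(μ,σ) is μ + z_p·σ, with z_{0.24} = -0.7063 and z_{0.73} = 0.6128.
Eliminate σ: μ = (z₂·x₁ − z₁·x₂)/(z₂ − z₁) = (0.6128·-87 − (-0.7063)·-61)/1.319 = -73.08.
Then σ = (x₂ − x₁)/(z₂ − z₁) = (-61 − -87)/1.319 = 19.71.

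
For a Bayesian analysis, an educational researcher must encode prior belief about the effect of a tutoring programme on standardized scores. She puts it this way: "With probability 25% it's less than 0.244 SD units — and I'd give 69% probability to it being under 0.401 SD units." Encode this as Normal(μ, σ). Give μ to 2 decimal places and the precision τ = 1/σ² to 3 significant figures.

μ = 0.33, τ = 55.6

For Normal(μ,σ), the p-quantile is μ + z_p·σ. Here z_{0.25} = -0.6745, z_{0.69} = 0.4959.
So 0.244 = μ − 0.6745σ and 0.401 = μ + 0.4959σ.
Subtracting: σ = (0.401 − 0.244)/(0.4959 − (-0.6745)) = 0.13.
Then μ = 0.244 − (-0.6745)·0.13 = 0.33.
Precision τ = 1/σ² = 1/0.1341² = 55.6.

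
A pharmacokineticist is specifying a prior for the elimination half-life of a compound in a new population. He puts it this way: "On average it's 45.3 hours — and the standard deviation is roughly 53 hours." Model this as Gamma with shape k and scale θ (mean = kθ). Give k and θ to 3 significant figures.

For Gamma(k, scale θ): mean = kθ, variance = kθ², so CV = 1/√k.
CV = SD/mean = 53/45.3 = 1.17, hence k = 1/CV² = 0.731.
Then θ = mean/k = 45.3/0.731 = 62.

k ≈ 0.731, θ ≈ 62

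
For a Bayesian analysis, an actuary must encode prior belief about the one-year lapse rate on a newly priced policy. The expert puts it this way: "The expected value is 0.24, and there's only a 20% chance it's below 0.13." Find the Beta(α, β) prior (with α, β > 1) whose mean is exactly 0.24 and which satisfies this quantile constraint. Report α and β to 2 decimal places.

With mean 0.24 fixed, write α = 0.24s, β = 0.76s where s = α+β.
Need P(θ < 0.13) = 0.2 under Beta(0.24s, 0.76s). Normal approximation: (q−m)/√(m(1−m)/s) ≈ z_{0.2} = -0.842, so s ≈ 0.24·0.76·(-0.842)²/(0.13−0.24)² = 10.7.
At s = 10.7: P(θ<0.13) ≈ 0.205. Adjusting to match 0.2 gives s ≈ 11.03.
So α = 0.24·11.03 ≈ 2.65, β = 0.76·11.03 ≈ 8.38.

α ≈ 2.65, β ≈ 8.38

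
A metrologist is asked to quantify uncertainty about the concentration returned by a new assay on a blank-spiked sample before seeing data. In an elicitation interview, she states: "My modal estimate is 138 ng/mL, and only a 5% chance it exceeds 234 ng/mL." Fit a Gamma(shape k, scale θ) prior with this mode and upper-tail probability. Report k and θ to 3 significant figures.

k ≈ 11, θ ≈ 13.8

Gamma(k,θ) with k>1 has mode (k−1)θ, so θ = 138/(k−1).
Need P(X < 234) = 0.95 with θ tied to k this way. Start at k = 2, θ = 138: P(X<234) ≈ 0.505.
Too low — raise k to concentrate. Iterating converges to k ≈ 11.
Then θ = 138/(11−1) ≈ 13.8.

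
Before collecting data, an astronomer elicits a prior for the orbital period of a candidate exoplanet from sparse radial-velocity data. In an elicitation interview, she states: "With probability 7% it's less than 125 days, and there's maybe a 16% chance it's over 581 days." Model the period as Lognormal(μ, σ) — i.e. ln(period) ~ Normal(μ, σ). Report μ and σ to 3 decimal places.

If T ~ Lognormal(μ,σ) then ln T ~ Normal(μ,σ), so the p-quantile of ln T is μ + z_p·σ.
ln(125) = 4.828 and ln(581) = 6.365; z_{0.07} = -1.476, z_{0.84} = 0.9945.
σ = (6.365 − 4.828)/(0.9945 − (-1.476)) = 0.622.
μ = 4.828 − (-1.476)·0.622 = 5.746.

μ ≈ 5.746, σ ≈ 0.622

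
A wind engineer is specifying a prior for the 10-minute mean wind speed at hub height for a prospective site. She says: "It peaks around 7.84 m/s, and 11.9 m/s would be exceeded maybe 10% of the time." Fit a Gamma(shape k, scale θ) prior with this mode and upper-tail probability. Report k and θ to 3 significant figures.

k ≈ 11.7, θ ≈ 0.733

Gamma(k,θ) with k>1 has mode (k−1)θ, so θ = 7.84/(k−1).
Need P(X < 11.9) = 0.9 with θ tied to k this way. Start at k = 2, θ = 7.84: P(X<11.9) ≈ 0.448.
Too low — raise k to concentrate. Iterating converges to k ≈ 11.7.
Then θ = 7.84/(11.7−1) ≈ 0.733.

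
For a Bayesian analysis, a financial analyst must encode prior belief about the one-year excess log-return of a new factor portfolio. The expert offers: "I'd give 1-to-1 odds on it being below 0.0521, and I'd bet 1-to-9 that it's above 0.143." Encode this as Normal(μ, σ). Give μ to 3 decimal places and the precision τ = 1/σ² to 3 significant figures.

For Normal(μ,σ), the p-quantile is μ + z_p·σ. Here z_{0.5} = 0, z_{0.9} = 1.282.
So 0.0521 = μ + 0σ and 0.143 = μ + 1.282σ.
Subtracting: σ = (0.143 − 0.0521)/(1.282 − (0)) = 0.071.
Then μ = 0.0521 − (0)·0.071 = 0.052.
Precision τ = 1/σ² = 1/0.07093² = 199.

μ = 0.052, τ = 199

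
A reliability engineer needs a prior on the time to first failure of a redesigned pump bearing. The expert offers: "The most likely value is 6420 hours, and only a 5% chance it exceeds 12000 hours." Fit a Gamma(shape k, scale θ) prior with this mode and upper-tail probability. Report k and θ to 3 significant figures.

Gamma(k,θ) with k>1 has mode (k−1)θ, so θ = 6420/(k−1).
Need P(X < 12000) = 0.95 with θ tied to k this way. Start at k = 2, θ = 6420: P(X<12000) ≈ 0.557.
Too low — raise k to concentrate. Iterating converges to k ≈ 8.11.
Then θ = 6420/(8.11−1) ≈ 903.

k ≈ 8.11, θ ≈ 903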